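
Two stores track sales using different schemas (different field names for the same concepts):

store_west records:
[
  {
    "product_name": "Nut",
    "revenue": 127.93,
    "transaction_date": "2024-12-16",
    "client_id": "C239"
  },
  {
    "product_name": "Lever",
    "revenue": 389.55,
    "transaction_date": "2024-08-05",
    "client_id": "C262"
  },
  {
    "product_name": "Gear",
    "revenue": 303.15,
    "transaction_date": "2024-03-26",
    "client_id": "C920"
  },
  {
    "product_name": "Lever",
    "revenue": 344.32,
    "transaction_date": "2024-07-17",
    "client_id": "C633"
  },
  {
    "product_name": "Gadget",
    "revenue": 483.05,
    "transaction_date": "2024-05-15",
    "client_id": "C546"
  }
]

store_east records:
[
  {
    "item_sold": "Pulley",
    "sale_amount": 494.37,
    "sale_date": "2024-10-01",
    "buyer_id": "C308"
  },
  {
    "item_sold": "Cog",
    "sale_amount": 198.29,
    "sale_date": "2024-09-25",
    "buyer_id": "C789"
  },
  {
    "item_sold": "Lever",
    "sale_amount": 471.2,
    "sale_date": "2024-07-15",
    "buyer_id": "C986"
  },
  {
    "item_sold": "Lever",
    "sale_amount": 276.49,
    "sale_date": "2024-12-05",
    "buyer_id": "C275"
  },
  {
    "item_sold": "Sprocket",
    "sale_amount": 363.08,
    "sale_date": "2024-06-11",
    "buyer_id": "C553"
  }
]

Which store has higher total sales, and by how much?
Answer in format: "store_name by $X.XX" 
store_east by $155.43

Schema mapping: "revenue" (store_west) = "sale_amount" (store_east) = sale amount

Total for store_west: 1648.00
Total for store_east: 1803.43

Difference: |1648.00 - 1803.43| = 155.43
store_east has higher sales by $155.43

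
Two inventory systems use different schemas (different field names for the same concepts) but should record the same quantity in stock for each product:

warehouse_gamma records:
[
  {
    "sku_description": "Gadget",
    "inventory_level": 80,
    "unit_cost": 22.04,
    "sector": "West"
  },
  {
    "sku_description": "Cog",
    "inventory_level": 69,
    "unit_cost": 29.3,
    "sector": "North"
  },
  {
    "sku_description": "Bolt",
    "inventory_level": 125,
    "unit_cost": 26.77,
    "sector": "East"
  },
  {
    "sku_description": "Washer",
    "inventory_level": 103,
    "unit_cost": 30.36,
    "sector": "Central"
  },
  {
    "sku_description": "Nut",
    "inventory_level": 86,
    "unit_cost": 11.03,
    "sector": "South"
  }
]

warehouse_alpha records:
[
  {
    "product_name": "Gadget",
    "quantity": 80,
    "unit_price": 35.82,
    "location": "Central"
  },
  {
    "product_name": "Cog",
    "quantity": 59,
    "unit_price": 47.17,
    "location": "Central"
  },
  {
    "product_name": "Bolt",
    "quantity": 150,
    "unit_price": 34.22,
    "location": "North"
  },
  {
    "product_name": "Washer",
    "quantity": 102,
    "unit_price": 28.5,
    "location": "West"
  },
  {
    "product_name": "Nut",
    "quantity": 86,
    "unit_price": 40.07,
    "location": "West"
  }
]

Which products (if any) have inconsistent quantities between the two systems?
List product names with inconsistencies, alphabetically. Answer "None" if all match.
Bolt, Cog, Washer

Schema mappings:
- "sku_description" (warehouse_gamma) = "product_name" (warehouse_alpha) = product name
- "inventory_level" (warehouse_gamma) = "quantity" (warehouse_alpha) = quantity

Comparison:
  Gadget: 80 vs 80 - MATCH
  Cog: 69 vs 59 - MISMATCH
  Bolt: 125 vs 150 - MISMATCH
  Washer: 103 vs 102 - MISMATCH
  Nut: 86 vs 86 - MATCH

Products with inconsistencies: Bolt, Cog, Washer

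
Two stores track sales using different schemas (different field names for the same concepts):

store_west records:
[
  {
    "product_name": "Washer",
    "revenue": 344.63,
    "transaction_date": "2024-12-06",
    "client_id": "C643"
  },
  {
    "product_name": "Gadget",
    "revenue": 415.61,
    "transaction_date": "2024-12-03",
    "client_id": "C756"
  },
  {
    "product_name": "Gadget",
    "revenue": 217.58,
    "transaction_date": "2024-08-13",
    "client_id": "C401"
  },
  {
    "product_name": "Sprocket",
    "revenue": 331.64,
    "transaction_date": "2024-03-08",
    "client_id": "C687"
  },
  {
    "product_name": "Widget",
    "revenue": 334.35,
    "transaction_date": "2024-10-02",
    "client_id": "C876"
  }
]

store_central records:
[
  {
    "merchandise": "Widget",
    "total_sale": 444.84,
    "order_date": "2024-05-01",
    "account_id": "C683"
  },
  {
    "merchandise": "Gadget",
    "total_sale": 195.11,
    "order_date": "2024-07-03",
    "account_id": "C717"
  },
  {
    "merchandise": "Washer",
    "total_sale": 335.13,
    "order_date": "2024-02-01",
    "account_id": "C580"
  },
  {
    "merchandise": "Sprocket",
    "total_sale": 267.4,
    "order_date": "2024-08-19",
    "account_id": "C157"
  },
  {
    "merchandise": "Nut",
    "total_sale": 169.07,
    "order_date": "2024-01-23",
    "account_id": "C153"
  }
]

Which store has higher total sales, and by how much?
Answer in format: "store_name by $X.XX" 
store_west by $232.26

Schema mapping: "revenue" (store_west) = "total_sale" (store_central) = sale amount

Total for store_west: 1643.81
Total for store_central: 1411.55

Difference: |1643.81 - 1411.55| = 232.26
store_west has higher sales by $232.26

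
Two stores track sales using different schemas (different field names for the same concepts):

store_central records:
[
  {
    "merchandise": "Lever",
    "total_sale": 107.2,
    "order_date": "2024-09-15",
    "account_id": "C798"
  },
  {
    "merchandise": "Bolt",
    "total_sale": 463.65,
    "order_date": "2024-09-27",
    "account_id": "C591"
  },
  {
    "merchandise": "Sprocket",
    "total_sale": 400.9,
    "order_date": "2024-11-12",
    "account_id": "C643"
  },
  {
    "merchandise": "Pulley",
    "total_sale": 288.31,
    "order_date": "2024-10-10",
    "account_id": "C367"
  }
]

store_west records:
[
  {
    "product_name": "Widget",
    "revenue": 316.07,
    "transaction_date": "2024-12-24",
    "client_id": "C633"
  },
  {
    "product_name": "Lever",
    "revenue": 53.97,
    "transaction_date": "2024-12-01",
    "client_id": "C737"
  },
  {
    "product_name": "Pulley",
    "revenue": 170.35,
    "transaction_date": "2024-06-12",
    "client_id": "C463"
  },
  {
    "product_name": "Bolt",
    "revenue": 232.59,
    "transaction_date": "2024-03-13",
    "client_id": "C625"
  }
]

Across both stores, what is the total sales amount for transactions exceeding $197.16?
1701.52

Schema mapping: "total_sale" (store_central) = "revenue" (store_west) = sale amount

Sum of sales > $197.16 in store_central: 1152.86
Sum of sales > $197.16 in store_west: 548.66

Total: 1152.86 + 548.66 = 1701.52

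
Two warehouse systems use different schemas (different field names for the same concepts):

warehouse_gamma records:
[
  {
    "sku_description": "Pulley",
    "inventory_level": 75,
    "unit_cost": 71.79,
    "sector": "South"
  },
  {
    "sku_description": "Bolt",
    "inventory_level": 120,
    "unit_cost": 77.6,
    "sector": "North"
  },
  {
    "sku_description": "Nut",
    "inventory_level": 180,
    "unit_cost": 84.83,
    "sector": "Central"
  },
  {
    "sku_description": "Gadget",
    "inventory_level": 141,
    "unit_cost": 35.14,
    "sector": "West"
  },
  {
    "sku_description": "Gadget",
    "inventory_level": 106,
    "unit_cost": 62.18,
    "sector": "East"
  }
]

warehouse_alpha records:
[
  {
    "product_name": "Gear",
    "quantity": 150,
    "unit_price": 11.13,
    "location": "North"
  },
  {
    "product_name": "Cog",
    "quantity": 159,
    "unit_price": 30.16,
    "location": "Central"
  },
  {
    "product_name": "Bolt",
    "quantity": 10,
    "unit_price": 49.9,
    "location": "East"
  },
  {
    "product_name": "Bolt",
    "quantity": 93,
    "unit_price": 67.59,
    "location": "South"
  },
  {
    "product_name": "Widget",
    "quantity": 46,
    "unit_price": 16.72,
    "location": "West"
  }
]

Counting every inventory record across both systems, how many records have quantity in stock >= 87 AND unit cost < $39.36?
3

Schema mappings:
- "inventory_level" (warehouse_gamma) = "quantity" (warehouse_alpha) = quantity
- "unit_cost" (warehouse_gamma) = "unit_price" (warehouse_alpha) = unit cost

Records meeting both conditions in warehouse_gamma: 1
Records meeting both conditions in warehouse_alpha: 2

Total: 1 + 2 = 3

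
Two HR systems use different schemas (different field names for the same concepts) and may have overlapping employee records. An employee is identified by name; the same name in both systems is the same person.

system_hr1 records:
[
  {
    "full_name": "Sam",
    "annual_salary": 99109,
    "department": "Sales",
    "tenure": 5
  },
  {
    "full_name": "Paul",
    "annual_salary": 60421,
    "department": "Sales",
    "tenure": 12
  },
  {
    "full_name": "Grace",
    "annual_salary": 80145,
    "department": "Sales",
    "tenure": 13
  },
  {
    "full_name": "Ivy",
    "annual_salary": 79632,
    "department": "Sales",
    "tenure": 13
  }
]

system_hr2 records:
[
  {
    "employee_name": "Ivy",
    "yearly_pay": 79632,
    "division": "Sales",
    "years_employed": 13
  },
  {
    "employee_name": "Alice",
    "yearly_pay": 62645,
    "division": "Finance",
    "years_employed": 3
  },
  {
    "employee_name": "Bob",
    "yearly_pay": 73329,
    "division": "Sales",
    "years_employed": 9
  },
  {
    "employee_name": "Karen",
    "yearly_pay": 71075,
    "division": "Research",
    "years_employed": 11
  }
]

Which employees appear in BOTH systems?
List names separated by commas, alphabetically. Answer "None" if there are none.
Ivy

Schema mapping: "full_name" (system_hr1) = "employee_name" (system_hr2) = employee name

Names in system_hr1: ['Grace', 'Ivy', 'Paul', 'Sam']
Names in system_hr2: ['Alice', 'Bob', 'Ivy', 'Karen']

Intersection: ['Ivy']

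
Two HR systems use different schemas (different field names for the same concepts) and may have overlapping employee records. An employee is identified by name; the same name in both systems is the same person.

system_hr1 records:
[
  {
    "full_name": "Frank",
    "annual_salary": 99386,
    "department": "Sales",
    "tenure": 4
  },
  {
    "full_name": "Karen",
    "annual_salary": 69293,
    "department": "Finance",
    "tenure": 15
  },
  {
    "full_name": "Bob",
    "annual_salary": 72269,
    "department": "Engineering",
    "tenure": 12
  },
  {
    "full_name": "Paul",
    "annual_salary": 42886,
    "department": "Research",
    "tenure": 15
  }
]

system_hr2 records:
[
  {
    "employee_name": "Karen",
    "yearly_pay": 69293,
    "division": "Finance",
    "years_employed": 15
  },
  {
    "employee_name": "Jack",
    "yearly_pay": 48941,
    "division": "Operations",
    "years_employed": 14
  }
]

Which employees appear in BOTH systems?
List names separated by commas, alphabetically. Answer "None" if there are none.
Karen

Schema mapping: "full_name" (system_hr1) = "employee_name" (system_hr2) = employee name

Names in system_hr1: ['Bob', 'Frank', 'Karen', 'Paul']
Names in system_hr2: ['Jack', 'Karen']

Intersection: ['Karen']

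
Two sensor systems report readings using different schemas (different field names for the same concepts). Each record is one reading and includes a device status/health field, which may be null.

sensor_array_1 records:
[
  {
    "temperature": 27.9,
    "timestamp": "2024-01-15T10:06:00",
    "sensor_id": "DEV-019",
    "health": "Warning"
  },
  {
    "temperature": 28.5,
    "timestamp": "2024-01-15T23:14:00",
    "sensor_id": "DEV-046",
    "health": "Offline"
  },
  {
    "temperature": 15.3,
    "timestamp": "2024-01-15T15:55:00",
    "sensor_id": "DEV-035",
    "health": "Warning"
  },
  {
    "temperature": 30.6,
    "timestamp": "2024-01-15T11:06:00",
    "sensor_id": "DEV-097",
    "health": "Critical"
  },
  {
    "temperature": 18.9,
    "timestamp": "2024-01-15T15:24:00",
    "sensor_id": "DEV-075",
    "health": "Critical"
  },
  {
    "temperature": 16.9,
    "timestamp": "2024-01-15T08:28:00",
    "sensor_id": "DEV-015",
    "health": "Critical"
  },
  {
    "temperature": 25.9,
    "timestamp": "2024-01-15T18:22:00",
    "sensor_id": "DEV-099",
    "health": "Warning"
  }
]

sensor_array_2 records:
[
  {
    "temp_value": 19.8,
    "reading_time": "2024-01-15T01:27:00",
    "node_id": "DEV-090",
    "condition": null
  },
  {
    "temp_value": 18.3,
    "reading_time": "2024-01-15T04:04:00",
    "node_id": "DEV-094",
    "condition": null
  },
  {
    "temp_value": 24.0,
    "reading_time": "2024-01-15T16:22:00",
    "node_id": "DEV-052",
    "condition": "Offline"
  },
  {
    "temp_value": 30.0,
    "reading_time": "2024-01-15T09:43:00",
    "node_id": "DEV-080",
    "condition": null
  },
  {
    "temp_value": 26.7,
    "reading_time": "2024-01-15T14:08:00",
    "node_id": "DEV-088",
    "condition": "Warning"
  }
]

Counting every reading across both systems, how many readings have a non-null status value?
9

Schema mapping: "health" (sensor_array_1) = "condition" (sensor_array_2) = status

Non-null in sensor_array_1: 7
Non-null in sensor_array_2: 2

Total non-null: 7 + 2 = 9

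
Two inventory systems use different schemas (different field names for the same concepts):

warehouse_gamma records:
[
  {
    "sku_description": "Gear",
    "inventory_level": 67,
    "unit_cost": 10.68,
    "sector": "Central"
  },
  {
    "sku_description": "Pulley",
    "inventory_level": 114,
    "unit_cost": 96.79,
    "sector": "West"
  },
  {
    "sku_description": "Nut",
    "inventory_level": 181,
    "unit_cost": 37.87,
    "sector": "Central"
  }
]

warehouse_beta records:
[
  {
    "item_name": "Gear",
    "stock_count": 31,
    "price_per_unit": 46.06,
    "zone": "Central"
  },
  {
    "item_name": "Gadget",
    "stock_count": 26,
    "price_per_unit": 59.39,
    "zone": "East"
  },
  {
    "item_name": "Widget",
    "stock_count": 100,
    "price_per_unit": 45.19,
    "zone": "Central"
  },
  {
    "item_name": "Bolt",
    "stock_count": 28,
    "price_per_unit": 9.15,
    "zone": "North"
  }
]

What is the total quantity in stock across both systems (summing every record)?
547

To reconcile these schemas, identify the field holding the quantity in stock in each system:
1. In warehouse_gamma it is "inventory_level"
2. In warehouse_beta it is "stock_count"

From warehouse_gamma: 67 + 114 + 181 = 362
From warehouse_beta: 31 + 26 + 100 + 28 = 185

Total: 362 + 185 = 547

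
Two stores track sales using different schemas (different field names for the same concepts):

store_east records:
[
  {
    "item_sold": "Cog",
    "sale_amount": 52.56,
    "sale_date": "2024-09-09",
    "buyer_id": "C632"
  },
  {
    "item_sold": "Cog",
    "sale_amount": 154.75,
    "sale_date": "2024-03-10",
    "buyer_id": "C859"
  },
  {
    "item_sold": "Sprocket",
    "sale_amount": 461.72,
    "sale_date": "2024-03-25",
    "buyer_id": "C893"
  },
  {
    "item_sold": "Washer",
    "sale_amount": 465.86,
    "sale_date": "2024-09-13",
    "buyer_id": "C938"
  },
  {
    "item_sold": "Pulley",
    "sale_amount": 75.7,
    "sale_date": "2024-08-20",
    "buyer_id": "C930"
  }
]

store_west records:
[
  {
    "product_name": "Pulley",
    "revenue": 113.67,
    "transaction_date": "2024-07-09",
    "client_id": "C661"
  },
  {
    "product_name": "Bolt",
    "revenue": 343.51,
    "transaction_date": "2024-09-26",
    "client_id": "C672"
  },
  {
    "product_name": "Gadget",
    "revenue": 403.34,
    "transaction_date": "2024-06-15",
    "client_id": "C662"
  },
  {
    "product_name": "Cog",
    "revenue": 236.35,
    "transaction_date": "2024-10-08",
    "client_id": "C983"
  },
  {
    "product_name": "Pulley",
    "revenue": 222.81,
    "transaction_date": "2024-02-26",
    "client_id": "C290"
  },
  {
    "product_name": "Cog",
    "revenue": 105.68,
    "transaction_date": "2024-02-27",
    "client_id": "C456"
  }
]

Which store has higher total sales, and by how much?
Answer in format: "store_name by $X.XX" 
store_west by $214.77

Schema mapping: "sale_amount" (store_east) = "revenue" (store_west) = sale amount

Total for store_east: 1210.59
Total for store_west: 1425.36

Difference: |1210.59 - 1425.36| = 214.77
store_west has higher sales by $214.77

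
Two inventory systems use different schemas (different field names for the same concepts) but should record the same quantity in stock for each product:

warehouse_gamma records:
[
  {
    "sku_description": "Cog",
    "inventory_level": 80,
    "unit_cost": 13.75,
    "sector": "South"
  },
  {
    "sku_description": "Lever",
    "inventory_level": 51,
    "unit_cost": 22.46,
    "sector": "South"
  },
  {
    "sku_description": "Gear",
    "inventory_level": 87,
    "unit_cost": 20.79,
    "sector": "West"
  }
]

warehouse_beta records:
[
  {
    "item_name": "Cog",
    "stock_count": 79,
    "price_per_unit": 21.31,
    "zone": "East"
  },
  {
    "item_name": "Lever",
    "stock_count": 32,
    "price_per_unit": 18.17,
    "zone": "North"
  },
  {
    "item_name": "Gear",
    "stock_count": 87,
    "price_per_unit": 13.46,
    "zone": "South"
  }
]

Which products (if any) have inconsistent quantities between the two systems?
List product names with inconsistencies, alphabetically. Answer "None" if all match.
Cog, Lever

Schema mappings:
- "sku_description" (warehouse_gamma) = "item_name" (warehouse_beta) = product name
- "inventory_level" (warehouse_gamma) = "stock_count" (warehouse_beta) = quantity

Comparison:
  Cog: 80 vs 79 - MISMATCH
  Lever: 51 vs 32 - MISMATCH
  Gear: 87 vs 87 - MATCH

Products with inconsistencies: Cog, Lever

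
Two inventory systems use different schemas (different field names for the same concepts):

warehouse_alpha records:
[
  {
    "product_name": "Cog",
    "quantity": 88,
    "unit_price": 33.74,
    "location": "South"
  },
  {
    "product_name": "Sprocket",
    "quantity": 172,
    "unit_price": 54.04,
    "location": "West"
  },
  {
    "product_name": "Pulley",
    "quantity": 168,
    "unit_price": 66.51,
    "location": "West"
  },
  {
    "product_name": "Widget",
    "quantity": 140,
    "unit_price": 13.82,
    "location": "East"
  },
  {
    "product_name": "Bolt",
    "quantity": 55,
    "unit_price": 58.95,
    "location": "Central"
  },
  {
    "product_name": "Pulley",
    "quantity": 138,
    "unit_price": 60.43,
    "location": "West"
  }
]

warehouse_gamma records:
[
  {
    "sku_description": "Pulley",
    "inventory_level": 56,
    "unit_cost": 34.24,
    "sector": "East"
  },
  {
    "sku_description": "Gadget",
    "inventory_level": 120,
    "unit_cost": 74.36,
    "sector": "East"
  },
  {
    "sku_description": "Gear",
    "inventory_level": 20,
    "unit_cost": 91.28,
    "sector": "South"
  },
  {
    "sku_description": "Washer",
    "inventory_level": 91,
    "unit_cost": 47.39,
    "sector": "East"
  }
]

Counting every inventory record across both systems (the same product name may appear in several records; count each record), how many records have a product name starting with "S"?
1

Schema mapping: "product_name" (warehouse_alpha) = "sku_description" (warehouse_gamma) = product name

Records with product name starting with "S" in warehouse_alpha: 1
Records with product name starting with "S" in warehouse_gamma: 0

Total: 1 + 0 = 1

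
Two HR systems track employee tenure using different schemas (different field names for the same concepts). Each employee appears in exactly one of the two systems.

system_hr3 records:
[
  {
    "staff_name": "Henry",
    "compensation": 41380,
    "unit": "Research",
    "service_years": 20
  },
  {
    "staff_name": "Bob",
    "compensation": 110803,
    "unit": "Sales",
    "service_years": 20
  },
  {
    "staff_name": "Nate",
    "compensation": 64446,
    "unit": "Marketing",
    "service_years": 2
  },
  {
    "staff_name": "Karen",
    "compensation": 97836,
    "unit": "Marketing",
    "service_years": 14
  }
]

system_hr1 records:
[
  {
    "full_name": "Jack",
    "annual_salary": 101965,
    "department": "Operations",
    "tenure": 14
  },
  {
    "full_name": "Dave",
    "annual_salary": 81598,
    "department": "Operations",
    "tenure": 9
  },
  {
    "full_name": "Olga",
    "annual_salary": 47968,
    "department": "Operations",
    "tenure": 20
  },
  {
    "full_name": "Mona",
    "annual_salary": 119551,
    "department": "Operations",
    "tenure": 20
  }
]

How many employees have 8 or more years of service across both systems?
7

Reconcile schemas: "service_years" (system_hr3) = "tenure" (system_hr1) = years of service

From system_hr3: 3 employees with >= 8 years
From system_hr1: 4 employees with >= 8 years

Total: 3 + 4 = 7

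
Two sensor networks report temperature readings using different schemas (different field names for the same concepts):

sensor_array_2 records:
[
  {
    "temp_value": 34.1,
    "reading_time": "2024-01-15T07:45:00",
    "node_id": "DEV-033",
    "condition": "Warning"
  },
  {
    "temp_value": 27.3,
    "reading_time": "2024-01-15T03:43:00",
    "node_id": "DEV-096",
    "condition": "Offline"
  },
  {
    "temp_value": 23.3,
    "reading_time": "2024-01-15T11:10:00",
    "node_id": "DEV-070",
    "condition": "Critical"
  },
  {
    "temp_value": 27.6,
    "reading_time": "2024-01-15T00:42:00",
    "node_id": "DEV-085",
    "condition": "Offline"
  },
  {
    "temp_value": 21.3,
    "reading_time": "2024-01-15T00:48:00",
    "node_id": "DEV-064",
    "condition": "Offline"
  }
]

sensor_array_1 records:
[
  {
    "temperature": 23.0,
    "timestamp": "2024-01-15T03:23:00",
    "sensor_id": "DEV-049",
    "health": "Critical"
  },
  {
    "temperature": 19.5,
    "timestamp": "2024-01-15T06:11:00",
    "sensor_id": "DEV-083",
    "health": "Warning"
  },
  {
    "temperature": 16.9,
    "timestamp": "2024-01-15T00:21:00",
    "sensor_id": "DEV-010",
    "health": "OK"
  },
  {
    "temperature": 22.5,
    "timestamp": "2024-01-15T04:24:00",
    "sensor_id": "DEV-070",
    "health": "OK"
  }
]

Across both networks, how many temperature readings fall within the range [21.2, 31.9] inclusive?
6

Schema mapping: "temp_value" (sensor_array_2) = "temperature" (sensor_array_1) = temperature

Readings in [21.2, 31.9] from sensor_array_2: 4
Readings in [21.2, 31.9] from sensor_array_1: 2

Total count: 4 + 2 = 6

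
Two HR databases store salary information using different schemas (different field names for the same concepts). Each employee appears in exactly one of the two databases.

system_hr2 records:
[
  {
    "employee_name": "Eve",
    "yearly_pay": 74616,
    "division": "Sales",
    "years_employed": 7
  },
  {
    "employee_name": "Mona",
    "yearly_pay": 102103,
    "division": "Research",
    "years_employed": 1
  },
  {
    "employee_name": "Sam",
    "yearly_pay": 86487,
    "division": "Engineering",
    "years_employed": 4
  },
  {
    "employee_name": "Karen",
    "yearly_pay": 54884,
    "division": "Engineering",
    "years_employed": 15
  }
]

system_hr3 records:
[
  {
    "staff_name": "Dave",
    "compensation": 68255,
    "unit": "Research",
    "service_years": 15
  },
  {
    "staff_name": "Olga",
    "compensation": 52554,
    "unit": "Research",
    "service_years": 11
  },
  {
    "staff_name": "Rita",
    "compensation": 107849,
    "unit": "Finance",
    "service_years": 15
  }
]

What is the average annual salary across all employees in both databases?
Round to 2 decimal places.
78106.86

Schema mapping: "yearly_pay" (system_hr2) = "compensation" (system_hr3) = annual salary

All salaries: [74616, 102103, 86487, 54884, 68255, 52554, 107849]
Sum: 546748
Count: 7
Average: 546748 / 7 = 78106.86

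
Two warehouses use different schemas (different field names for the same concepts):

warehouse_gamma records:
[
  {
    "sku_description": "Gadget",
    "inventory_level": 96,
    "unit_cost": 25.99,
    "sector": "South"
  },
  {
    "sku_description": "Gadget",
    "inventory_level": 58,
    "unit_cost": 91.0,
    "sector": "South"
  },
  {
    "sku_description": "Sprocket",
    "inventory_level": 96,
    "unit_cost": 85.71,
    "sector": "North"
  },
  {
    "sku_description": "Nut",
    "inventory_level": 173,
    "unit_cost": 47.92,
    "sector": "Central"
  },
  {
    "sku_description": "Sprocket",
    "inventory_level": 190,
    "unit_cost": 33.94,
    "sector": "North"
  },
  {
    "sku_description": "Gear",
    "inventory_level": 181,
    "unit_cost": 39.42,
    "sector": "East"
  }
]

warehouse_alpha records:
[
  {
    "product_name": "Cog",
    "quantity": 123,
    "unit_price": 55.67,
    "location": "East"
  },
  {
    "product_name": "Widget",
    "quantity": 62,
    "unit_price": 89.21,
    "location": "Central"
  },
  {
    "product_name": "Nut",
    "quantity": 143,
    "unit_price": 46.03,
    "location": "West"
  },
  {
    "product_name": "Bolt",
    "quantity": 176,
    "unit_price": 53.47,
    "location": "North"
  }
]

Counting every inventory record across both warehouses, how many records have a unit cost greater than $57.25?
3

Schema mapping: "unit_cost" (warehouse_gamma) = "unit_price" (warehouse_alpha) = unit cost

Records > $57.25 in warehouse_gamma: 2
Records > $57.25 in warehouse_alpha: 1

Total count: 2 + 1 = 3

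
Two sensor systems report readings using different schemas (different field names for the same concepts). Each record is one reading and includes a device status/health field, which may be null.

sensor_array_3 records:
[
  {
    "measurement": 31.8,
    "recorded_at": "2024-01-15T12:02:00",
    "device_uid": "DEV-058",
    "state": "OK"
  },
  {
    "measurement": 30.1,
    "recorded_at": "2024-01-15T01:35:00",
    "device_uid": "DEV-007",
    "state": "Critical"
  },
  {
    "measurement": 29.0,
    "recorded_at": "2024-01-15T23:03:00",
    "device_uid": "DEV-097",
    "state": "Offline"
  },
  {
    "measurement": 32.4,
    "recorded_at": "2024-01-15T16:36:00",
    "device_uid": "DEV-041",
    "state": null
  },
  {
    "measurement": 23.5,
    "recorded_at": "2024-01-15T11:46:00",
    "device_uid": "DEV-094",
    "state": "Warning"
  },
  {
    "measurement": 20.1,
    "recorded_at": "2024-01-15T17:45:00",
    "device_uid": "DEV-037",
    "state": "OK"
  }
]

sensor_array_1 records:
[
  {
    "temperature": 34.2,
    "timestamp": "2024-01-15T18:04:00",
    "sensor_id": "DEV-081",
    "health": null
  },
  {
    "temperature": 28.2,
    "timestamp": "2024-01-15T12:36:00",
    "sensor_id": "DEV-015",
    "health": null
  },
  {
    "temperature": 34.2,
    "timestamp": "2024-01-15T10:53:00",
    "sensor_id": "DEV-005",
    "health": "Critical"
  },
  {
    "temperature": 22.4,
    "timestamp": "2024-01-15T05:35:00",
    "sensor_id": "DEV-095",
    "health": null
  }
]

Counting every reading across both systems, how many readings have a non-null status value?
6

Schema mapping: "state" (sensor_array_3) = "health" (sensor_array_1) = status

Non-null in sensor_array_3: 5
Non-null in sensor_array_1: 1

Total non-null: 5 + 1 = 6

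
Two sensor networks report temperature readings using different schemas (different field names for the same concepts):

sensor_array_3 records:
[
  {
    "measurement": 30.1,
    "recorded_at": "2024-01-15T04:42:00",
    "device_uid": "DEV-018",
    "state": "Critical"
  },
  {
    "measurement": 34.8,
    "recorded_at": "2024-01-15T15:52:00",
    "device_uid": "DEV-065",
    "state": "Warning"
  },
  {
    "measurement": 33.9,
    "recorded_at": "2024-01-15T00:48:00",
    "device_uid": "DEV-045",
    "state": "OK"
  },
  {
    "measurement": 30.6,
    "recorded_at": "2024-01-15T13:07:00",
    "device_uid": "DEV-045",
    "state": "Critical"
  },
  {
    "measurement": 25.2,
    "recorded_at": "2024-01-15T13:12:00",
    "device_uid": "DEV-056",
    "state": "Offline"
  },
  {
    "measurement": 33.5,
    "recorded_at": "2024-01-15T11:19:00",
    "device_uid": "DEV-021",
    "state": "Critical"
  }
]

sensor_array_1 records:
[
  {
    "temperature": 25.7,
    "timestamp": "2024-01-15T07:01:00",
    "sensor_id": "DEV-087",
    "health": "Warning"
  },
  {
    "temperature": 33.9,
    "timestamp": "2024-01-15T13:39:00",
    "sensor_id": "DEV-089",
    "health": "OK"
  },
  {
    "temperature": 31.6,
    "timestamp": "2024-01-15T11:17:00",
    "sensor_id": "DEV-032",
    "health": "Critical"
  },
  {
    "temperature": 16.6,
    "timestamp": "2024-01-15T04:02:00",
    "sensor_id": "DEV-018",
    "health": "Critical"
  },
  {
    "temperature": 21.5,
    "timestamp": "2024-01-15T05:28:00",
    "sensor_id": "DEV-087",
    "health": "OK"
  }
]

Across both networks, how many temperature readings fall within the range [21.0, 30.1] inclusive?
4

Schema mapping: "measurement" (sensor_array_3) = "temperature" (sensor_array_1) = temperature

Readings in [21.0, 30.1] from sensor_array_3: 2
Readings in [21.0, 30.1] from sensor_array_1: 2

Total count: 2 + 2 = 4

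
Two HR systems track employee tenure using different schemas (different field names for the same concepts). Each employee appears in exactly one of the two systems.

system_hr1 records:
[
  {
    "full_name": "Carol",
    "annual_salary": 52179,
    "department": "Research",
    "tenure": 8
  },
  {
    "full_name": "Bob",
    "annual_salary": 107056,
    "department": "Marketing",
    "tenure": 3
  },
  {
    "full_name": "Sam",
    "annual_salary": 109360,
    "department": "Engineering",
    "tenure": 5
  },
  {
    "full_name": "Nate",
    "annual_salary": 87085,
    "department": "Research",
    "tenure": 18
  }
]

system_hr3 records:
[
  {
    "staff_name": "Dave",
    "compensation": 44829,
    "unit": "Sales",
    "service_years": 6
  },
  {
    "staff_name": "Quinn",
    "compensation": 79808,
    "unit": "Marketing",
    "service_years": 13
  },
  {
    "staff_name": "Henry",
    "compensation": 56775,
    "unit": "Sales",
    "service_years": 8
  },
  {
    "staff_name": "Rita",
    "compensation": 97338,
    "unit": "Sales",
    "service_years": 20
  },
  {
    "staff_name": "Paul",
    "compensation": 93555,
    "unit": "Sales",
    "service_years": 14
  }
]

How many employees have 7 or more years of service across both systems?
6

Reconcile schemas: "tenure" (system_hr1) = "service_years" (system_hr3) = years of service

From system_hr1: 2 employees with >= 7 years
From system_hr3: 4 employees with >= 7 years

Total: 2 + 4 = 6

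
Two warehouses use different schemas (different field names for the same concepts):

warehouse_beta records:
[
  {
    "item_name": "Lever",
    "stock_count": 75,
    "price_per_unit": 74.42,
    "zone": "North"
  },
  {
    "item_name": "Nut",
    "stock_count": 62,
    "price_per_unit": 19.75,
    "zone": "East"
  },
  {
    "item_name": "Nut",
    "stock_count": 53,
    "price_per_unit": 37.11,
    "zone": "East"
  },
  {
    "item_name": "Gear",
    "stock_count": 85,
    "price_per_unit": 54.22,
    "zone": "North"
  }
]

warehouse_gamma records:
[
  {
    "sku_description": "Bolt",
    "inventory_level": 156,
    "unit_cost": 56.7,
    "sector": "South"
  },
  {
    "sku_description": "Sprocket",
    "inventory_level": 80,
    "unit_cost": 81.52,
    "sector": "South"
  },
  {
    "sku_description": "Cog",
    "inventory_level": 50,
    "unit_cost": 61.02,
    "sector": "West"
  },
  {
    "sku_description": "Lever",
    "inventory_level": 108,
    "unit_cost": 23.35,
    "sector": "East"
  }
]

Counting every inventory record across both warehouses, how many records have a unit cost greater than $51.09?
5

Schema mapping: "price_per_unit" (warehouse_beta) = "unit_cost" (warehouse_gamma) = unit cost

Records > $51.09 in warehouse_beta: 2
Records > $51.09 in warehouse_gamma: 3

Total count: 2 + 3 = 5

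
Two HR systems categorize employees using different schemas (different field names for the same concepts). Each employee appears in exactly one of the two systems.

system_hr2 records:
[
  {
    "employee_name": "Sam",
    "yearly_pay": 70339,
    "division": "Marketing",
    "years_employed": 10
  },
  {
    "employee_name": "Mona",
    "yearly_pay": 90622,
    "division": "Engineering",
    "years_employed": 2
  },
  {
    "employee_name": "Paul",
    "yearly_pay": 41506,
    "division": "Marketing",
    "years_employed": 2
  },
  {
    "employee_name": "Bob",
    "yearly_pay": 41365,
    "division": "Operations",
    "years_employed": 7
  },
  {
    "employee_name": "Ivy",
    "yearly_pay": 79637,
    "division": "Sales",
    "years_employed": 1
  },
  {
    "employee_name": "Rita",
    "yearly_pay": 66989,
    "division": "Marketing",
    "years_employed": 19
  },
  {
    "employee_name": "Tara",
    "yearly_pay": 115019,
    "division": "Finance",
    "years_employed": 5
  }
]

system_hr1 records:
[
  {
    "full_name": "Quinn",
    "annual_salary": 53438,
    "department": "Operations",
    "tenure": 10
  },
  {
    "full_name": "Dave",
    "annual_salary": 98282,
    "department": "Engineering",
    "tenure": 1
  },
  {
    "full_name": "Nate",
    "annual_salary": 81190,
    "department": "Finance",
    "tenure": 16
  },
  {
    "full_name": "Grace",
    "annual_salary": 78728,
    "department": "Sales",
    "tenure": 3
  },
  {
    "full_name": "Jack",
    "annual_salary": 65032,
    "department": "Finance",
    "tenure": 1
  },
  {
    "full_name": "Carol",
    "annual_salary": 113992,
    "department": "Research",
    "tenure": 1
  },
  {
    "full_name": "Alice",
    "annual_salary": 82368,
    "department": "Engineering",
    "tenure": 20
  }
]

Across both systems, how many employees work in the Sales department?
2

Schema mapping: "division" (system_hr2) = "department" (system_hr1) = department

Sales employees in system_hr2: 1
Sales employees in system_hr1: 1

Total in Sales: 1 + 1 = 2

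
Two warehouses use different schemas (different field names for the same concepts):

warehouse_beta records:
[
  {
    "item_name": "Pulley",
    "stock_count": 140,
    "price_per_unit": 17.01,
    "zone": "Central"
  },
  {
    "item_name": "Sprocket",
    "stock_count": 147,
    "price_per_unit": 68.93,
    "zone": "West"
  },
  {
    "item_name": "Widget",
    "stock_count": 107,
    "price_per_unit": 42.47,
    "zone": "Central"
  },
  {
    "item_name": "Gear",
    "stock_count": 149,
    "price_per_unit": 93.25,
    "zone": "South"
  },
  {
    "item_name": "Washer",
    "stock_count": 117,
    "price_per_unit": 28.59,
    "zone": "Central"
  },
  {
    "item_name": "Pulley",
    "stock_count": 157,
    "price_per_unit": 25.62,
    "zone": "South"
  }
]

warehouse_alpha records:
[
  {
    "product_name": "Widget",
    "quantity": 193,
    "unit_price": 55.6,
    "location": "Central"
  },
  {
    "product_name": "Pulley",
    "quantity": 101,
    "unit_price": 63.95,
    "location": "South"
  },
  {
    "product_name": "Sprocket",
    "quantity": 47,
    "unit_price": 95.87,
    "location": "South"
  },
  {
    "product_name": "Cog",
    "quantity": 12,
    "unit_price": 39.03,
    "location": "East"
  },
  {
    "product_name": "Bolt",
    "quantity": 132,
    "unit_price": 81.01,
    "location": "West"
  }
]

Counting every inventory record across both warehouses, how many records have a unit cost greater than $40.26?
7

Schema mapping: "price_per_unit" (warehouse_beta) = "unit_price" (warehouse_alpha) = unit cost

Records > $40.26 in warehouse_beta: 3
Records > $40.26 in warehouse_alpha: 4

Total count: 3 + 4 = 7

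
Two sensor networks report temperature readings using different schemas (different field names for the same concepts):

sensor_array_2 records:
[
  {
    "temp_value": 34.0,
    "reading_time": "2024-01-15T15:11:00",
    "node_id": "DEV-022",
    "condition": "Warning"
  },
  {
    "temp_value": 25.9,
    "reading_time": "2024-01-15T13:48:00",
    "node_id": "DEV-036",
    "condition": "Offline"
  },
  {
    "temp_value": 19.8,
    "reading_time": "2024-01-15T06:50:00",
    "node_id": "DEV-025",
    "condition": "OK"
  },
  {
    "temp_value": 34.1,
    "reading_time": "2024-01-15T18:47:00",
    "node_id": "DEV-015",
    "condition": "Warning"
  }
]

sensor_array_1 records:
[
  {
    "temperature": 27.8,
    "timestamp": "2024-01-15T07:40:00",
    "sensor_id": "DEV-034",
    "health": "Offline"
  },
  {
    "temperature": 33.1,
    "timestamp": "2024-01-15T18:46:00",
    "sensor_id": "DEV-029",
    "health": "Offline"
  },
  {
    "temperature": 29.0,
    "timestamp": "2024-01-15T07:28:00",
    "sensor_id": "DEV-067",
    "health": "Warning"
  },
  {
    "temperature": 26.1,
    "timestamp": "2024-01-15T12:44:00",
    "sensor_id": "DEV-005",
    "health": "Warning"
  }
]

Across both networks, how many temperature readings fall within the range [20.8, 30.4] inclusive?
4

Schema mapping: "temp_value" (sensor_array_2) = "temperature" (sensor_array_1) = temperature

Readings in [20.8, 30.4] from sensor_array_2: 1
Readings in [20.8, 30.4] from sensor_array_1: 3

Total count: 1 + 3 = 4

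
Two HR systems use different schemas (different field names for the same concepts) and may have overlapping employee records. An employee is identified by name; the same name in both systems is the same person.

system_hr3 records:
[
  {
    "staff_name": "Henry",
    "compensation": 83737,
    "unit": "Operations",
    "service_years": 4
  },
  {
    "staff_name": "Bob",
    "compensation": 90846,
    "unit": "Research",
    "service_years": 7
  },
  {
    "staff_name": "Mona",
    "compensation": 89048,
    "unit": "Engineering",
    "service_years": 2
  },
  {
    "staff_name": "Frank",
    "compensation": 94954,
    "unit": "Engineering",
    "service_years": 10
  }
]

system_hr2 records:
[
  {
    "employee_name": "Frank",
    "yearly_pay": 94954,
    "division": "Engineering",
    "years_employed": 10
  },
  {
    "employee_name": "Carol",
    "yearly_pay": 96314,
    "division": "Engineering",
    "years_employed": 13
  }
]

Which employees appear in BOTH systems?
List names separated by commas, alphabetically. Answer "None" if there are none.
Frank

Schema mapping: "staff_name" (system_hr3) = "employee_name" (system_hr2) = employee name

Names in system_hr3: ['Bob', 'Frank', 'Henry', 'Mona']
Names in system_hr2: ['Carol', 'Frank']

Intersection: ['Frank']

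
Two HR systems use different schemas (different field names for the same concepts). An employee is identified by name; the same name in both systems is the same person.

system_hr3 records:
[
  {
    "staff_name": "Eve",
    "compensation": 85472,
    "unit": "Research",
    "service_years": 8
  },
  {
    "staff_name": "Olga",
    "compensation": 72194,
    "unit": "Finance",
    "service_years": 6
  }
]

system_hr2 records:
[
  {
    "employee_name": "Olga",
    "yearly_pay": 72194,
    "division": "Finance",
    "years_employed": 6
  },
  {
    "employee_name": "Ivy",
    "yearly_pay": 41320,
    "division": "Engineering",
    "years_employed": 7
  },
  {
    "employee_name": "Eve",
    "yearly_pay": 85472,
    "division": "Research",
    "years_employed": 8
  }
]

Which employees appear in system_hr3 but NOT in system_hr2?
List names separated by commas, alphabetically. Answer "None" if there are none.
None

Schema mapping: "staff_name" (system_hr3) = "employee_name" (system_hr2) = employee name

Names in system_hr3: ['Eve', 'Olga']
Names in system_hr2: ['Eve', 'Ivy', 'Olga']

In system_hr3 but not system_hr2: None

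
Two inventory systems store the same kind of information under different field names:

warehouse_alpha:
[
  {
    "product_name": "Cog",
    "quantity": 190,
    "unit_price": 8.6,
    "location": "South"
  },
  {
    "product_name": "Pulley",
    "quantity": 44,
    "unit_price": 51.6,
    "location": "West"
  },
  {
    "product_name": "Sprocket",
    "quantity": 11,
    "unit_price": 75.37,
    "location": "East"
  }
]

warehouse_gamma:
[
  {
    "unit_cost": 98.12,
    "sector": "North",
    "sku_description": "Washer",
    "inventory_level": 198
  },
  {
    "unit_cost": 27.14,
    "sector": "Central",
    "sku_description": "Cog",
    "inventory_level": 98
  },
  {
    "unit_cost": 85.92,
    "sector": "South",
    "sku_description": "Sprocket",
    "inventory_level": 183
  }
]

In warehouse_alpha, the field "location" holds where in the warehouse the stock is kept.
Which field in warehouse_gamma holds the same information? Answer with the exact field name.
sector

In warehouse_alpha, "location" holds where in the warehouse the stock is kept.
The fields in warehouse_gamma are: "unit_cost", "sector", "sku_description", "inventory_level".
"sector" is the match: the name refers to the same concept and its values are area labels (e.g. 'Central', 'North').
The other fields ("unit_cost", "sku_description", "inventory_level") hold different kinds of data.

So "location" in warehouse_alpha corresponds to "sector" in warehouse_gamma.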